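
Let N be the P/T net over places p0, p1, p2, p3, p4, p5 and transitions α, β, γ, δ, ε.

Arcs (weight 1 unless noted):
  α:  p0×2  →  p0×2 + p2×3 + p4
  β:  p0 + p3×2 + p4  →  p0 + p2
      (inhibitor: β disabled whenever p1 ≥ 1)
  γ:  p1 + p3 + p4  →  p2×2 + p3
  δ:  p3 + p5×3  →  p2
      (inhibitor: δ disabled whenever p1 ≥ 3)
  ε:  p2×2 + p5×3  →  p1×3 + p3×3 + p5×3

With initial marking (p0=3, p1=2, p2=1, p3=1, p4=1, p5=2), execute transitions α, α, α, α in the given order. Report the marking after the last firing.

step 1: fire α:  (p0=3, p1=2, p2=1, p3=1, p4=1, p5=2) → (p0=3, p1=2, p2=4, p3=1, p4=2, p5=2)
step 2: fire α:  (p0=3, p1=2, p2=4, p3=1, p4=2, p5=2) → (p0=3, p1=2, p2=7, p3=1, p4=3, p5=2)
step 3: fire α:  (p0=3, p1=2, p2=7, p3=1, p4=3, p5=2) → (p0=3, p1=2, p2=10, p3=1, p4=4, p5=2)
step 4: fire α:  (p0=3, p1=2, p2=10, p3=1, p4=4, p5=2) → (p0=3, p1=2, p2=13, p3=1, p4=5, p5=2)

(p0=3, p1=2, p2=13, p3=1, p4=5, p5=2)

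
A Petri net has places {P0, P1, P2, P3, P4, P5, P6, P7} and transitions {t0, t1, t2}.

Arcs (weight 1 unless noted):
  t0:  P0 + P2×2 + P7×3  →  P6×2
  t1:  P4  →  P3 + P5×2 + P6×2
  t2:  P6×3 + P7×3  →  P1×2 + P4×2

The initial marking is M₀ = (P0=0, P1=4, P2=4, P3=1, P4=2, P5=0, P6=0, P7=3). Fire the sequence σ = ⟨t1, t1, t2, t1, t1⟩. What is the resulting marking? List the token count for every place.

(P0=0, P1=6, P2=4, P3=5, P4=0, P5=8, P6=5, P7=0)

step 1: fire t1:  (P0=0, P1=4, P2=4, P3=1, P4=2, P5=0, P6=0, P7=3) → (P0=0, P1=4, P2=4, P3=2, P4=1, P5=2, P6=2, P7=3)
step 2: fire t1:  (P0=0, P1=4, P2=4, P3=2, P4=1, P5=2, P6=2, P7=3) → (P0=0, P1=4, P2=4, P3=3, P4=0, P5=4, P6=4, P7=3)
step 3: fire t2:  (P0=0, P1=4, P2=4, P3=3, P4=0, P5=4, P6=4, P7=3) → (P0=0, P1=6, P2=4, P3=3, P4=2, P5=4, P6=1, P7=0)
step 4: fire t1:  (P0=0, P1=6, P2=4, P3=3, P4=2, P5=4, P6=1, P7=0) → (P0=0, P1=6, P2=4, P3=4, P4=1, P5=6, P6=3, P7=0)
step 5: fire t1:  (P0=0, P1=6, P2=4, P3=4, P4=1, P5=6, P6=3, P7=0) → (P0=0, P1=6, P2=4, P3=5, P4=0, P5=8, P6=5, P7=0)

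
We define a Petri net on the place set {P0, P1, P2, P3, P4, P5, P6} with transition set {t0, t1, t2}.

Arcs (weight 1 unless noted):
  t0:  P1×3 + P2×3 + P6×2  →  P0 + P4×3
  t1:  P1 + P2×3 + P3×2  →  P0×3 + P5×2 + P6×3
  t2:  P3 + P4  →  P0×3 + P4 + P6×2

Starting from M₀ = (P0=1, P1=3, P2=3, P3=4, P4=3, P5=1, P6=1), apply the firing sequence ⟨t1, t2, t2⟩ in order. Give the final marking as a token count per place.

step 1: fire t1:  (P0=1, P1=3, P2=3, P3=4, P4=3, P5=1, P6=1) → (P0=4, P1=2, P2=0, P3=2, P4=3, P5=3, P6=4)
step 2: fire t2:  (P0=4, P1=2, P2=0, P3=2, P4=3, P5=3, P6=4) → (P0=7, P1=2, P2=0, P3=1, P4=3, P5=3, P6=6)
step 3: fire t2:  (P0=7, P1=2, P2=0, P3=1, P4=3, P5=3, P6=6) → (P0=10, P1=2, P2=0, P3=0, P4=3, P5=3, P6=8)

(P0=10, P1=2, P2=0, P3=0, P4=3, P5=3, P6=8)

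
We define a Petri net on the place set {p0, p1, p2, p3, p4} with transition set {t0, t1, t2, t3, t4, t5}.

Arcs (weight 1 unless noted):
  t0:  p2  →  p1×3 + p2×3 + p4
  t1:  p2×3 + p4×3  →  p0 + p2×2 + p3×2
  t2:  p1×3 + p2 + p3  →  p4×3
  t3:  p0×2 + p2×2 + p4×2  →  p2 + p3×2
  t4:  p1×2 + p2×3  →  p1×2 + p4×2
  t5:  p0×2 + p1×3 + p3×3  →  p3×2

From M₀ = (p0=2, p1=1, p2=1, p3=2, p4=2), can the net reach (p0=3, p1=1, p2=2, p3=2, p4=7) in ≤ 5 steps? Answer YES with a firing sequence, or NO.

YES — reachable via ⟨t0, t0, t1, t2, t2⟩ (5 firings)

step 1: fire t0:  (p0=2, p1=1, p2=1, p3=2, p4=2) → (p0=2, p1=4, p2=3, p3=2, p4=3)
step 2: fire t0:  (p0=2, p1=4, p2=3, p3=2, p4=3) → (p0=2, p1=7, p2=5, p3=2, p4=4)
step 3: fire t1:  (p0=2, p1=7, p2=5, p3=2, p4=4) → (p0=3, p1=7, p2=4, p3=4, p4=1)
step 4: fire t2:  (p0=3, p1=7, p2=4, p3=4, p4=1) → (p0=3, p1=4, p2=3, p3=3, p4=4)
step 5: fire t2:  (p0=3, p1=4, p2=3, p3=3, p4=4) → (p0=3, p1=1, p2=2, p3=2, p4=7)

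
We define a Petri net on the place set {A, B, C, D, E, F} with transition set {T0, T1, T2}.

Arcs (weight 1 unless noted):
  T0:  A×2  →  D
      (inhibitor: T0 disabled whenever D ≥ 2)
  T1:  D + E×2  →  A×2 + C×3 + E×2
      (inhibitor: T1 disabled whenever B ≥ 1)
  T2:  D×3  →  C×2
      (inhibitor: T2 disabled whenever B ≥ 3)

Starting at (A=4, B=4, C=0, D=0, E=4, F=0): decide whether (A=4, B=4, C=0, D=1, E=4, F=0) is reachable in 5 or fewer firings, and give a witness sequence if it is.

NO — not reachable within 5 firings

depth 0: 1 marking
depth 1: 2 markings reached so far
depth 2: 3 markings reached so far
depth 3: 3 markings reached so far
(frontier empty at depth 3; search complete)
target is not among the 3 markings reachable within 5 steps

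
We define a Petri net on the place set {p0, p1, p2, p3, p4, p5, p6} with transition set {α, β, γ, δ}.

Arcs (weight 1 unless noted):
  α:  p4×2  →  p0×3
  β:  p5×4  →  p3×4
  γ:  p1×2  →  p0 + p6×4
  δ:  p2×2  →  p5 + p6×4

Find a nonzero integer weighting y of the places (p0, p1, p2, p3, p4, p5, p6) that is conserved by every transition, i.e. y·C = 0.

y = (p0:2, p1:1, p2:0, p3:0, p4:3, p5:0, p6:0)

Incidence matrix C (rows=places, cols=transitions):
        α    β    γ    δ
   p0   3    0    1    0
   p1   0    0   -2    0
   p2   0    0    0   -2
   p3   0    4    0    0
   p4  -2    0    0    0
   p5   0   -4    0    1
   p6   0    0    4    4

Candidate y = [2, 1, 0, 0, 3, 0, 0]; check y·C column-wise:
  col α: 2·3 + 1·0 + 3·-2 = 0
  col β: 2·0 + 1·0 + 0·4 + 3·0 + 0·-4 = 0
  col γ: 2·1 + 1·-2 + 3·0 + 0·4 = 0
  col δ: 2·0 + 1·0 + 0·-2 + 3·0 + 0·1 + 0·4 = 0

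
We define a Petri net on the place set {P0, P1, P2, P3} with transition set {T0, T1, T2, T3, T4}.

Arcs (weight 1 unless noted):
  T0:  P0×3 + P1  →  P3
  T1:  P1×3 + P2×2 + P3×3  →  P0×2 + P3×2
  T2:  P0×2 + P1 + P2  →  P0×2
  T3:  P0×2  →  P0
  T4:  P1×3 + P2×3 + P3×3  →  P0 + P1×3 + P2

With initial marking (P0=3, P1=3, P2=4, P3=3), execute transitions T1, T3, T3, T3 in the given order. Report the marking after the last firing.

step 1: fire T1:  (P0=3, P1=3, P2=4, P3=3) → (P0=5, P1=0, P2=2, P3=2)
step 2: fire T3:  (P0=5, P1=0, P2=2, P3=2) → (P0=4, P1=0, P2=2, P3=2)
step 3: fire T3:  (P0=4, P1=0, P2=2, P3=2) → (P0=3, P1=0, P2=2, P3=2)
step 4: fire T3:  (P0=3, P1=0, P2=2, P3=2) → (P0=2, P1=0, P2=2, P3=2)

(P0=2, P1=0, P2=2, P3=2)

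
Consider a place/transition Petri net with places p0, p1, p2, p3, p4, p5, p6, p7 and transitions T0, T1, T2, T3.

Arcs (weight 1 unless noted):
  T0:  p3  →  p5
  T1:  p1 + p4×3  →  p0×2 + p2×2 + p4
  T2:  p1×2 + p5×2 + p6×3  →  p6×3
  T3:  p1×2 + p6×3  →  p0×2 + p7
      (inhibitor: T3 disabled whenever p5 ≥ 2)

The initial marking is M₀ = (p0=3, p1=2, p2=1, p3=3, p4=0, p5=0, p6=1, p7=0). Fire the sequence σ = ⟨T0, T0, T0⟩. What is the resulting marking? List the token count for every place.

(p0=3, p1=2, p2=1, p3=0, p4=0, p5=3, p6=1, p7=0)

step 1: fire T0:  (p0=3, p1=2, p2=1, p3=3, p4=0, p5=0, p6=1, p7=0) → (p0=3, p1=2, p2=1, p3=2, p4=0, p5=1, p6=1, p7=0)
step 2: fire T0:  (p0=3, p1=2, p2=1, p3=2, p4=0, p5=1, p6=1, p7=0) → (p0=3, p1=2, p2=1, p3=1, p4=0, p5=2, p6=1, p7=0)
step 3: fire T0:  (p0=3, p1=2, p2=1, p3=1, p4=0, p5=2, p6=1, p7=0) → (p0=3, p1=2, p2=1, p3=0, p4=0, p5=3, p6=1, p7=0)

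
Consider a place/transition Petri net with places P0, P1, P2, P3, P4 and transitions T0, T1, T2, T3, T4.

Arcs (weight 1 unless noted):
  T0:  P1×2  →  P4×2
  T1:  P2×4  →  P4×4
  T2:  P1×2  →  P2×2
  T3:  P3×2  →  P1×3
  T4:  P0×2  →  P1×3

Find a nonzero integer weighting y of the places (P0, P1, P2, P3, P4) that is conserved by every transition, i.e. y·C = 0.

y = (P0:3, P1:2, P2:2, P3:3, P4:2)

Incidence matrix C (rows=places, cols=transitions):
       T0   T1   T2   T3   T4
   P0   0    0    0    0   -2
   P1  -2    0   -2    3    3
   P2   0   -4    2    0    0
   P3   0    0    0   -2    0
   P4   2    4    0    0    0

Candidate y = [3, 2, 2, 3, 2]; check y·C column-wise:
  col T0: 3·0 + 2·-2 + 2·0 + 3·0 + 2·2 = 0
  col T1: 3·0 + 2·0 + 2·-4 + 3·0 + 2·4 = 0
  col T2: 3·0 + 2·-2 + 2·2 + 3·0 + 2·0 = 0
  col T3: 3·0 + 2·3 + 2·0 + 3·-2 + 2·0 = 0
  col T4: 3·-2 + 2·3 + 2·0 + 3·0 + 2·0 = 0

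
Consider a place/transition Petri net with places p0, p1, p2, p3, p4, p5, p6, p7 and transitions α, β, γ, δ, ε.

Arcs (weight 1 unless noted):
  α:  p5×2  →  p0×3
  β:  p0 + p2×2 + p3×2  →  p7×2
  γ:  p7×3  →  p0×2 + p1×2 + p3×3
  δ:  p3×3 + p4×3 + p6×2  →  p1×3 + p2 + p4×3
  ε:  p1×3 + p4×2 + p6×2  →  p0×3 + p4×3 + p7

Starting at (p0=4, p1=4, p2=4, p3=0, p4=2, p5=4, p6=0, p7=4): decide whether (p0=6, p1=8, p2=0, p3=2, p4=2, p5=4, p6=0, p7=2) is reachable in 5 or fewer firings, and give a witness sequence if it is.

step 1: fire γ:  (p0=4, p1=4, p2=4, p3=0, p4=2, p5=4, p6=0, p7=4) → (p0=6, p1=6, p2=4, p3=3, p4=2, p5=4, p6=0, p7=1)
step 2: fire β:  (p0=6, p1=6, p2=4, p3=3, p4=2, p5=4, p6=0, p7=1) → (p0=5, p1=6, p2=2, p3=1, p4=2, p5=4, p6=0, p7=3)
step 3: fire γ:  (p0=5, p1=6, p2=2, p3=1, p4=2, p5=4, p6=0, p7=3) → (p0=7, p1=8, p2=2, p3=4, p4=2, p5=4, p6=0, p7=0)
step 4: fire β:  (p0=7, p1=8, p2=2, p3=4, p4=2, p5=4, p6=0, p7=0) → (p0=6, p1=8, p2=0, p3=2, p4=2, p5=4, p6=0, p7=2)

YES — reachable via ⟨γ, β, γ, β⟩ (4 firings)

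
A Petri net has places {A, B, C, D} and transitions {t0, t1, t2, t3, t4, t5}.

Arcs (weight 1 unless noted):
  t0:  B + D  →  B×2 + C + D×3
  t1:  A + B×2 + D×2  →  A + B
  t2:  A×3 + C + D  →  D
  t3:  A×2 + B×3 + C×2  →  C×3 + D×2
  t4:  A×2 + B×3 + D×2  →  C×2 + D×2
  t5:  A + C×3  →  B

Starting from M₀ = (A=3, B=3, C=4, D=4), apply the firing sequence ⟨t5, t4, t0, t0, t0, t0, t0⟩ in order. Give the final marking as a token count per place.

step 1: fire t5:  (A=3, B=3, C=4, D=4) → (A=2, B=4, C=1, D=4)
step 2: fire t4:  (A=2, B=4, C=1, D=4) → (A=0, B=1, C=3, D=4)
step 3: fire t0:  (A=0, B=1, C=3, D=4) → (A=0, B=2, C=4, D=6)
step 4: fire t0:  (A=0, B=2, C=4, D=6) → (A=0, B=3, C=5, D=8)
step 5: fire t0:  (A=0, B=3, C=5, D=8) → (A=0, B=4, C=6, D=10)
step 6: fire t0:  (A=0, B=4, C=6, D=10) → (A=0, B=5, C=7, D=12)
step 7: fire t0:  (A=0, B=5, C=7, D=12) → (A=0, B=6, C=8, D=14)

(A=0, B=6, C=8, D=14)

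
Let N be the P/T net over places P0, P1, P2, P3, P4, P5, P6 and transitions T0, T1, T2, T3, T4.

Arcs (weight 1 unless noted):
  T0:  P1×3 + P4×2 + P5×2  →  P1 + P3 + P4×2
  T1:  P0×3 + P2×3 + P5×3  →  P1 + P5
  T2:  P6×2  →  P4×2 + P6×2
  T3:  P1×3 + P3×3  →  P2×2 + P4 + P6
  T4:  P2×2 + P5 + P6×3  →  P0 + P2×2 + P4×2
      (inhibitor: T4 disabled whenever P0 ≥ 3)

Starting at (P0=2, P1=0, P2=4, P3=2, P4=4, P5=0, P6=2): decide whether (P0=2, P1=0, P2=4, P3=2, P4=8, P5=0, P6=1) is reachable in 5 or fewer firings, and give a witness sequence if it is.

depth 0: 1 marking
depth 1: 2 markings reached so far
depth 2: 3 markings reached so far
depth 3: 4 markings reached so far
depth 4: 5 markings reached so far
depth 5: 6 markings reached so far
target is not among the 6 markings reachable within 5 steps

NO — not reachable within 5 firings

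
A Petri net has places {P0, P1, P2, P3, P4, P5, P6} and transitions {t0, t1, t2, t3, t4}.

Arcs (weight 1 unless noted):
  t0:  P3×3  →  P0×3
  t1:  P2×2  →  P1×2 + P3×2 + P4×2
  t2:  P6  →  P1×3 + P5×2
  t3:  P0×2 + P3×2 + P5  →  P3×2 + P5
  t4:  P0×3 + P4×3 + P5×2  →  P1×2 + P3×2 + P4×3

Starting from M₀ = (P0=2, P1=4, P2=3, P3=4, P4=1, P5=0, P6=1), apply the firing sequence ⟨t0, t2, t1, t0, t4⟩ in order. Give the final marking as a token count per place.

step 1: fire t0:  (P0=2, P1=4, P2=3, P3=4, P4=1, P5=0, P6=1) → (P0=5, P1=4, P2=3, P3=1, P4=1, P5=0, P6=1)
step 2: fire t2:  (P0=5, P1=4, P2=3, P3=1, P4=1, P5=0, P6=1) → (P0=5, P1=7, P2=3, P3=1, P4=1, P5=2, P6=0)
step 3: fire t1:  (P0=5, P1=7, P2=3, P3=1, P4=1, P5=2, P6=0) → (P0=5, P1=9, P2=1, P3=3, P4=3, P5=2, P6=0)
step 4: fire t0:  (P0=5, P1=9, P2=1, P3=3, P4=3, P5=2, P6=0) → (P0=8, P1=9, P2=1, P3=0, P4=3, P5=2, P6=0)
step 5: fire t4:  (P0=8, P1=9, P2=1, P3=0, P4=3, P5=2, P6=0) → (P0=5, P1=11, P2=1, P3=2, P4=3, P5=0, P6=0)

(P0=5, P1=11, P2=1, P3=2, P4=3, P5=0, P6=0)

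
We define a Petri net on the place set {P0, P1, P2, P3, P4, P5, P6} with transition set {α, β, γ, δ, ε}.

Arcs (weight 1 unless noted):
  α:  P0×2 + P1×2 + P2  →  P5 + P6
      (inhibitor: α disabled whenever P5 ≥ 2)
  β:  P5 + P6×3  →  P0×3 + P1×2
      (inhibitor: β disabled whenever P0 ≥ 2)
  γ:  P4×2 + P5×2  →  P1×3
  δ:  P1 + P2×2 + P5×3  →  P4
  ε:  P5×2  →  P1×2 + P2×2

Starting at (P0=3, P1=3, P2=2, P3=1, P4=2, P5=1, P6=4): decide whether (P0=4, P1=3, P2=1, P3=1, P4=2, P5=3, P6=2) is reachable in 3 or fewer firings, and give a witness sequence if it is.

depth 0: 1 marking
depth 1: 2 markings reached so far
depth 2: 5 markings reached so far
depth 3: 6 markings reached so far
target is not among the 6 markings reachable within 3 steps

NO — not reachable within 3 firings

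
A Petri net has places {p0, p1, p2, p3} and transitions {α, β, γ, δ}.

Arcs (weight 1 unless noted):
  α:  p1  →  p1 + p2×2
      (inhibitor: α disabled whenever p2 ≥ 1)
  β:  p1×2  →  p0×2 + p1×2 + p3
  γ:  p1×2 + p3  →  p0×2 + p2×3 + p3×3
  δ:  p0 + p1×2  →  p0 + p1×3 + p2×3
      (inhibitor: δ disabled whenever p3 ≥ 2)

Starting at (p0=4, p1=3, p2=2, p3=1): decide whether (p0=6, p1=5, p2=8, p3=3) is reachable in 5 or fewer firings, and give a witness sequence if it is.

depth 0: 1 marking
depth 1: 4 markings reached so far
depth 2: 9 markings reached so far
depth 3: 17 markings reached so far
depth 4: 28 markings reached so far
depth 5: 42 markings reached so far
target is not among the 42 markings reachable within 5 steps

NO — not reachable within 5 firings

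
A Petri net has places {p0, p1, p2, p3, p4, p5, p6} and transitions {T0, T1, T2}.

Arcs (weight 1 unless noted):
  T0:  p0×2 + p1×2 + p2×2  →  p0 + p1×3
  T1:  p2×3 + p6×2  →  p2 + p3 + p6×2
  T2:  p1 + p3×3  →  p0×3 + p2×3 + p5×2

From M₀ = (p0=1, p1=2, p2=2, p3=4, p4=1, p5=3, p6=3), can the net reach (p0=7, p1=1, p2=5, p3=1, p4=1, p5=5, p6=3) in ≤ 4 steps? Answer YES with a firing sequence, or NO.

NO — not reachable within 4 firings

depth 0: 1 marking
depth 1: 2 markings reached so far
depth 2: 3 markings reached so far
depth 3: 4 markings reached so far
depth 4: 5 markings reached so far
target is not among the 5 markings reachable within 4 steps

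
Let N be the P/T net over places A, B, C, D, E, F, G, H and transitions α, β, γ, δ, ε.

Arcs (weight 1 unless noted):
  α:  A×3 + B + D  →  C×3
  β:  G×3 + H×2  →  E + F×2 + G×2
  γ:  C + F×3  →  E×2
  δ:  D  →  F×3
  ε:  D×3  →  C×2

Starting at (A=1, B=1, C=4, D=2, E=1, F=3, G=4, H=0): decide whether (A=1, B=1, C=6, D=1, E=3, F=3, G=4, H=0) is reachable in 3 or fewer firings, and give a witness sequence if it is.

NO — not reachable within 3 firings

depth 0: 1 marking
depth 1: 3 markings reached so far
depth 2: 5 markings reached so far
depth 3: 7 markings reached so far
target is not among the 7 markings reachable within 3 steps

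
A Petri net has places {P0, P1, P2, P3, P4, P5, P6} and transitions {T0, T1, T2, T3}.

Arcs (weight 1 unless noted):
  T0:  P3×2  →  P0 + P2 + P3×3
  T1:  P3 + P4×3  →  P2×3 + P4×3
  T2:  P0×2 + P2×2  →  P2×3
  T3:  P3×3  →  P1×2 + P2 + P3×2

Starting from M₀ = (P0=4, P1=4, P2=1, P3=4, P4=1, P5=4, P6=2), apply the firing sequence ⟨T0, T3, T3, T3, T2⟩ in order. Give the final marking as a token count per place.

step 1: fire T0:  (P0=4, P1=4, P2=1, P3=4, P4=1, P5=4, P6=2) → (P0=5, P1=4, P2=2, P3=5, P4=1, P5=4, P6=2)
step 2: fire T3:  (P0=5, P1=4, P2=2, P3=5, P4=1, P5=4, P6=2) → (P0=5, P1=6, P2=3, P3=4, P4=1, P5=4, P6=2)
step 3: fire T3:  (P0=5, P1=6, P2=3, P3=4, P4=1, P5=4, P6=2) → (P0=5, P1=8, P2=4, P3=3, P4=1, P5=4, P6=2)
step 4: fire T3:  (P0=5, P1=8, P2=4, P3=3, P4=1, P5=4, P6=2) → (P0=5, P1=10, P2=5, P3=2, P4=1, P5=4, P6=2)
step 5: fire T2:  (P0=5, P1=10, P2=5, P3=2, P4=1, P5=4, P6=2) → (P0=3, P1=10, P2=6, P3=2, P4=1, P5=4, P6=2)

(P0=3, P1=10, P2=6, P3=2, P4=1, P5=4, P6=2)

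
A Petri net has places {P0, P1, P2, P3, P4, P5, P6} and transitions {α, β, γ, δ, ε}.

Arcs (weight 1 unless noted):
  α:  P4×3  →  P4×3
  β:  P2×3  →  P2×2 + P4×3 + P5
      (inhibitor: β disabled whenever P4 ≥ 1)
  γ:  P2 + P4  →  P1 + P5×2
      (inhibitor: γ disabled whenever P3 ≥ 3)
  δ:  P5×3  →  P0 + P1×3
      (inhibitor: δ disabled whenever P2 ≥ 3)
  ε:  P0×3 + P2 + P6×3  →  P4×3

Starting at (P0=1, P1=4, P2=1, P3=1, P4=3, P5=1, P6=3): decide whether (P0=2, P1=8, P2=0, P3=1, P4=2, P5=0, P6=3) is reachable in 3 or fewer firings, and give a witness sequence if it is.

YES — reachable via ⟨γ, δ⟩ (2 firings)

step 1: fire γ:  (P0=1, P1=4, P2=1, P3=1, P4=3, P5=1, P6=3) → (P0=1, P1=5, P2=0, P3=1, P4=2, P5=3, P6=3)
step 2: fire δ:  (P0=1, P1=5, P2=0, P3=1, P4=2, P5=3, P6=3) → (P0=2, P1=8, P2=0, P3=1, P4=2, P5=0, P6=3)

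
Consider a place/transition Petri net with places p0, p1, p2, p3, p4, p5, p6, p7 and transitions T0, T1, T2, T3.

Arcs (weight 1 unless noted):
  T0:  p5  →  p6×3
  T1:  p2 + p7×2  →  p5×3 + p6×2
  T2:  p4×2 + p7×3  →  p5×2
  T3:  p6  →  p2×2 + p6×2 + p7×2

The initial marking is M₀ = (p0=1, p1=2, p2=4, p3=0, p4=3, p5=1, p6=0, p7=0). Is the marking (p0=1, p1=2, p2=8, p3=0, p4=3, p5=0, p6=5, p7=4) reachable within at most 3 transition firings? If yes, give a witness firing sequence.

step 1: fire T0:  (p0=1, p1=2, p2=4, p3=0, p4=3, p5=1, p6=0, p7=0) → (p0=1, p1=2, p2=4, p3=0, p4=3, p5=0, p6=3, p7=0)
step 2: fire T3:  (p0=1, p1=2, p2=4, p3=0, p4=3, p5=0, p6=3, p7=0) → (p0=1, p1=2, p2=6, p3=0, p4=3, p5=0, p6=4, p7=2)
step 3: fire T3:  (p0=1, p1=2, p2=6, p3=0, p4=3, p5=0, p6=4, p7=2) → (p0=1, p1=2, p2=8, p3=0, p4=3, p5=0, p6=5, p7=4)

YES — reachable via ⟨T0, T3, T3⟩ (3 firings)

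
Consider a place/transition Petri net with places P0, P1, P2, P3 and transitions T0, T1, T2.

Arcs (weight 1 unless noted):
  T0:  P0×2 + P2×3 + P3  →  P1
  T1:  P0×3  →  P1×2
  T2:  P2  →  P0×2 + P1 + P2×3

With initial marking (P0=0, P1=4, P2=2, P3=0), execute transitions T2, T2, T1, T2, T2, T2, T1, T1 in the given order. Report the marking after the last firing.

(P0=1, P1=15, P2=12, P3=0)

step 1: fire T2:  (P0=0, P1=4, P2=2, P3=0) → (P0=2, P1=5, P2=4, P3=0)
step 2: fire T2:  (P0=2, P1=5, P2=4, P3=0) → (P0=4, P1=6, P2=6, P3=0)
step 3: fire T1:  (P0=4, P1=6, P2=6, P3=0) → (P0=1, P1=8, P2=6, P3=0)
step 4: fire T2:  (P0=1, P1=8, P2=6, P3=0) → (P0=3, P1=9, P2=8, P3=0)
step 5: fire T2:  (P0=3, P1=9, P2=8, P3=0) → (P0=5, P1=10, P2=10, P3=0)
step 6: fire T2:  (P0=5, P1=10, P2=10, P3=0) → (P0=7, P1=11, P2=12, P3=0)
step 7: fire T1:  (P0=7, P1=11, P2=12, P3=0) → (P0=4, P1=13, P2=12, P3=0)
step 8: fire T1:  (P0=4, P1=13, P2=12, P3=0) → (P0=1, P1=15, P2=12, P3=0)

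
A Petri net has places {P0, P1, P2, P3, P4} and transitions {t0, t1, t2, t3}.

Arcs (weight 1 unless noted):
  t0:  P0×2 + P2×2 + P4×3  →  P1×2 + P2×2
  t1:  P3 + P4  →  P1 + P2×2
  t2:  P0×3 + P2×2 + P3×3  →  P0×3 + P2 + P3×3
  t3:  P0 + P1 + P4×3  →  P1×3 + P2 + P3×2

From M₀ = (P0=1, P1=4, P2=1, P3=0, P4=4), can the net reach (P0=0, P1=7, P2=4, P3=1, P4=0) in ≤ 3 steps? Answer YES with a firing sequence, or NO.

step 1: fire t3:  (P0=1, P1=4, P2=1, P3=0, P4=4) → (P0=0, P1=6, P2=2, P3=2, P4=1)
step 2: fire t1:  (P0=0, P1=6, P2=2, P3=2, P4=1) → (P0=0, P1=7, P2=4, P3=1, P4=0)

YES — reachable via ⟨t3, t1⟩ (2 firings)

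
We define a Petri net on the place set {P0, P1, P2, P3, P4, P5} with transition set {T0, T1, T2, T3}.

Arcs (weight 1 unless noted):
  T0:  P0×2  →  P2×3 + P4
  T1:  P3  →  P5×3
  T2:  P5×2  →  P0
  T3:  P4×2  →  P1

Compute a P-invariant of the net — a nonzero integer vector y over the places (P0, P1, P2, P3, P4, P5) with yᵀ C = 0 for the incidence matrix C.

y = (P0:0, P1:6, P2:-1, P3:0, P4:3, P5:0)

Incidence matrix C (rows=places, cols=transitions):
       T0   T1   T2   T3
   P0  -2    0    1    0
   P1   0    0    0    1
   P2   3    0    0    0
   P3   0   -1    0    0
   P4   1    0    0   -2
   P5   0    3   -2    0

Candidate y = [0, 6, -1, 0, 3, 0]; check y·C column-wise:
  col T0: 0·-2 + 6·0 + -1·3 + 3·1 = 0
  col T1: 6·0 + -1·0 + 0·-1 + 3·0 + 0·3 = 0
  col T2: 0·1 + 6·0 + -1·0 + 3·0 + 0·-2 = 0
  col T3: 6·1 + -1·0 + 3·-2 = 0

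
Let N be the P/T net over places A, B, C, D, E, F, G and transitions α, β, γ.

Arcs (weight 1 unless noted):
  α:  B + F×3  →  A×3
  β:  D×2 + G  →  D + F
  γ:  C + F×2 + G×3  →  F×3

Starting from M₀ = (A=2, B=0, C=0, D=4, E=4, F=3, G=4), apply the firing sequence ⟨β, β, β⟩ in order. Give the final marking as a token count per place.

(A=2, B=0, C=0, D=1, E=4, F=6, G=1)

step 1: fire β:  (A=2, B=0, C=0, D=4, E=4, F=3, G=4) → (A=2, B=0, C=0, D=3, E=4, F=4, G=3)
step 2: fire β:  (A=2, B=0, C=0, D=3, E=4, F=4, G=3) → (A=2, B=0, C=0, D=2, E=4, F=5, G=2)
step 3: fire β:  (A=2, B=0, C=0, D=2, E=4, F=5, G=2) → (A=2, B=0, C=0, D=1, E=4, F=6, G=1)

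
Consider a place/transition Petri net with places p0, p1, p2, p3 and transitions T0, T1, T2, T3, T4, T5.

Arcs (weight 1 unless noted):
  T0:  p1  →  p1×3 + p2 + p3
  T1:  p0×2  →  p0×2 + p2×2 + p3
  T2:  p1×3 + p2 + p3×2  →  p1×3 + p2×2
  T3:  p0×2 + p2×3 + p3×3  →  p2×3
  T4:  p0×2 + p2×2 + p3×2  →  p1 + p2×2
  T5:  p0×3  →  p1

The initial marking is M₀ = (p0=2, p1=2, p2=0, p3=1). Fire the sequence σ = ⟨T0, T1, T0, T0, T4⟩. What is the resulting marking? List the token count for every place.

(p0=0, p1=9, p2=5, p3=3)

step 1: fire T0:  (p0=2, p1=2, p2=0, p3=1) → (p0=2, p1=4, p2=1, p3=2)
step 2: fire T1:  (p0=2, p1=4, p2=1, p3=2) → (p0=2, p1=4, p2=3, p3=3)
step 3: fire T0:  (p0=2, p1=4, p2=3, p3=3) → (p0=2, p1=6, p2=4, p3=4)
step 4: fire T0:  (p0=2, p1=6, p2=4, p3=4) → (p0=2, p1=8, p2=5, p3=5)
step 5: fire T4:  (p0=2, p1=8, p2=5, p3=5) → (p0=0, p1=9, p2=5, p3=3)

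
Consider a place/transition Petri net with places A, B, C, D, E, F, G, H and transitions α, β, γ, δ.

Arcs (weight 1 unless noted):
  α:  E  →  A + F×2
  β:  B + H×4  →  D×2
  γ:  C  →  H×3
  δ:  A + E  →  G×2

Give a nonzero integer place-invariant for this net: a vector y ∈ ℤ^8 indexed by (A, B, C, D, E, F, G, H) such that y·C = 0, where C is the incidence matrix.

Incidence matrix C (rows=places, cols=transitions):
        α    β    γ    δ
    A   1    0    0   -1
    B   0   -1    0    0
    C   0    0   -1    0
    D   0    2    0    0
    E  -1    0    0   -1
    F   2    0    0    0
    G   0    0    0    2
    H   0   -4    3    0

Candidate y = [0, 2, 0, 1, 0, 0, 0, 0]; check y·C column-wise:
  col α: 0·1 + 2·0 + 1·0 + 0·-1 + 0·2 = 0
  col β: 2·-1 + 1·2 + 0·-4 = 0
  col γ: 2·0 + 0·-1 + 1·0 + 0·3 = 0
  col δ: 0·-1 + 2·0 + 1·0 + 0·-1 + 0·2 = 0

y = (A:0, B:2, C:0, D:1, E:0, F:0, G:0, H:0)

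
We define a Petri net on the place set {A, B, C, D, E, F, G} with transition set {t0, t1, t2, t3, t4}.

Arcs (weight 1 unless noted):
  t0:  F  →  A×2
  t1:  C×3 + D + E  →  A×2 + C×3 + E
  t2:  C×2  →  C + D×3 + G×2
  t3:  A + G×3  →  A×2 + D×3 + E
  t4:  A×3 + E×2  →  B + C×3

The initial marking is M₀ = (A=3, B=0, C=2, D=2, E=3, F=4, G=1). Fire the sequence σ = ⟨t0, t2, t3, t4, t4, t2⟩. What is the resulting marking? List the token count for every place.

(A=0, B=2, C=6, D=11, E=0, F=3, G=2)

step 1: fire t0:  (A=3, B=0, C=2, D=2, E=3, F=4, G=1) → (A=5, B=0, C=2, D=2, E=3, F=3, G=1)
step 2: fire t2:  (A=5, B=0, C=2, D=2, E=3, F=3, G=1) → (A=5, B=0, C=1, D=5, E=3, F=3, G=3)
step 3: fire t3:  (A=5, B=0, C=1, D=5, E=3, F=3, G=3) → (A=6, B=0, C=1, D=8, E=4, F=3, G=0)
step 4: fire t4:  (A=6, B=0, C=1, D=8, E=4, F=3, G=0) → (A=3, B=1, C=4, D=8, E=2, F=3, G=0)
step 5: fire t4:  (A=3, B=1, C=4, D=8, E=2, F=3, G=0) → (A=0, B=2, C=7, D=8, E=0, F=3, G=0)
step 6: fire t2:  (A=0, B=2, C=7, D=8, E=0, F=3, G=0) → (A=0, B=2, C=6, D=11, E=0, F=3, G=2)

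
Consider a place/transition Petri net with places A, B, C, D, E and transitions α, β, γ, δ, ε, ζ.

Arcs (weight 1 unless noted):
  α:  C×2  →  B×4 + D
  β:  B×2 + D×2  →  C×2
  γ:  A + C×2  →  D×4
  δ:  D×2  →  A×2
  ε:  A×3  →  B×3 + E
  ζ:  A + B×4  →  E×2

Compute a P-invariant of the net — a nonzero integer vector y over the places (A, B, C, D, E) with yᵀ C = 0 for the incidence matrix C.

Incidence matrix C (rows=places, cols=transitions):
        α    β    γ    δ    ε    ζ
    A   0    0   -1    2   -3   -1
    B   4   -2    0    0    3   -4
    C  -2    2   -2    0    0    0
    D   1   -2    4   -2    0    0
    E   0    0    0    0    1    2

Candidate y = [2, 1, 3, 2, 3]; check y·C column-wise:
  col α: 2·0 + 1·4 + 3·-2 + 2·1 + 3·0 = 0
  col β: 2·0 + 1·-2 + 3·2 + 2·-2 + 3·0 = 0
  col γ: 2·-1 + 1·0 + 3·-2 + 2·4 + 3·0 = 0
  col δ: 2·2 + 1·0 + 3·0 + 2·-2 + 3·0 = 0
  col ε: 2·-3 + 1·3 + 3·0 + 2·0 + 3·1 = 0
  col ζ: 2·-1 + 1·-4 + 3·0 + 2·0 + 3·2 = 0

y = (A:2, B:1, C:3, D:2, E:3)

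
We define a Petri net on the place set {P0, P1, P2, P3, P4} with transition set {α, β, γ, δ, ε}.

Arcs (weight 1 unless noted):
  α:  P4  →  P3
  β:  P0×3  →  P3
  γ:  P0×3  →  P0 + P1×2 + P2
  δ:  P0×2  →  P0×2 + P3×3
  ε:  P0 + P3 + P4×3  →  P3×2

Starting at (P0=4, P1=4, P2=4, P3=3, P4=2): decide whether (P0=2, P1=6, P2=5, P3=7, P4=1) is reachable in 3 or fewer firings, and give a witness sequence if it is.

YES — reachable via ⟨α, γ, δ⟩ (3 firings)

step 1: fire α:  (P0=4, P1=4, P2=4, P3=3, P4=2) → (P0=4, P1=4, P2=4, P3=4, P4=1)
step 2: fire γ:  (P0=4, P1=4, P2=4, P3=4, P4=1) → (P0=2, P1=6, P2=5, P3=4, P4=1)
step 3: fire δ:  (P0=2, P1=6, P2=5, P3=4, P4=1) → (P0=2, P1=6, P2=5, P3=7, P4=1)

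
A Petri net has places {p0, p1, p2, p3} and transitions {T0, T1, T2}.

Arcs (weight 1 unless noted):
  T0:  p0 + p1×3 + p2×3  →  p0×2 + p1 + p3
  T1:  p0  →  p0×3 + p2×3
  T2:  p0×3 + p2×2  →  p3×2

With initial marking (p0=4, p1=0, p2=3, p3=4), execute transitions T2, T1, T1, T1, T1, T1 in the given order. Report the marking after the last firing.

step 1: fire T2:  (p0=4, p1=0, p2=3, p3=4) → (p0=1, p1=0, p2=1, p3=6)
step 2: fire T1:  (p0=1, p1=0, p2=1, p3=6) → (p0=3, p1=0, p2=4, p3=6)
step 3: fire T1:  (p0=3, p1=0, p2=4, p3=6) → (p0=5, p1=0, p2=7, p3=6)
step 4: fire T1:  (p0=5, p1=0, p2=7, p3=6) → (p0=7, p1=0, p2=10, p3=6)
step 5: fire T1:  (p0=7, p1=0, p2=10, p3=6) → (p0=9, p1=0, p2=13, p3=6)
step 6: fire T1:  (p0=9, p1=0, p2=13, p3=6) → (p0=11, p1=0, p2=16, p3=6)

(p0=11, p1=0, p2=16, p3=6)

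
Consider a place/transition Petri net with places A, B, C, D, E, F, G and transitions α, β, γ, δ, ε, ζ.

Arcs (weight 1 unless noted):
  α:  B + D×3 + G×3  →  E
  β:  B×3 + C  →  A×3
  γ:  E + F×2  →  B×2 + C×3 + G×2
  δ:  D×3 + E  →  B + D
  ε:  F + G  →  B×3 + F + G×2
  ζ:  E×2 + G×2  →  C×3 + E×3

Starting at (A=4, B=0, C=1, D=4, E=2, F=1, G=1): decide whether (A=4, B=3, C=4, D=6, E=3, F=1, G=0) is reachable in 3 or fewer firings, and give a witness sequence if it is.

depth 0: 1 marking
depth 1: 3 markings reached so far
depth 2: 7 markings reached so far
depth 3: 15 markings reached so far
target is not among the 15 markings reachable within 3 steps

NO — not reachable within 3 firings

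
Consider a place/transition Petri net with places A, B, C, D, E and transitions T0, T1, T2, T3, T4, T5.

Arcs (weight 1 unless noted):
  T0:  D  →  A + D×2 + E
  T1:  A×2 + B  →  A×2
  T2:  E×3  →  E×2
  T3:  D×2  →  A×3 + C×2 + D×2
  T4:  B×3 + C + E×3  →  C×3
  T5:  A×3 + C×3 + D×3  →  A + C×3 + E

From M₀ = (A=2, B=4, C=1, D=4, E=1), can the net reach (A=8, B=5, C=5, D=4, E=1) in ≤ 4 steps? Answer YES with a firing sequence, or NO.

NO — not reachable within 4 firings

depth 0: 1 marking
depth 1: 4 markings reached so far
depth 2: 11 markings reached so far
depth 3: 26 markings reached so far
depth 4: 56 markings reached so far
target is not among the 56 markings reachable within 4 steps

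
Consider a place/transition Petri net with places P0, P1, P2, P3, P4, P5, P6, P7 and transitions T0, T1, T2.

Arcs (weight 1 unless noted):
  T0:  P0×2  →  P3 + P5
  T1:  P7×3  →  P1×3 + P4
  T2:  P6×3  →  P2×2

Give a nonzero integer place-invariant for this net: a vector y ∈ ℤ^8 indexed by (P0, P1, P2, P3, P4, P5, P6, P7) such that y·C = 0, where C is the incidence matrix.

y = (P0:1, P1:0, P2:0, P3:2, P4:0, P5:0, P6:0, P7:0)

Incidence matrix C (rows=places, cols=transitions):
       T0   T1   T2
   P0  -2    0    0
   P1   0    3    0
   P2   0    0    2
   P3   1    0    0
   P4   0    1    0
   P5   1    0    0
   P6   0    0   -3
   P7   0   -3    0

Candidate y = [1, 0, 0, 2, 0, 0, 0, 0]; check y·C column-wise:
  col T0: 1·-2 + 2·1 + 0·1 = 0
  col T1: 1·0 + 0·3 + 2·0 + 0·1 + 0·-3 = 0
  col T2: 1·0 + 0·2 + 2·0 + 0·-3 = 0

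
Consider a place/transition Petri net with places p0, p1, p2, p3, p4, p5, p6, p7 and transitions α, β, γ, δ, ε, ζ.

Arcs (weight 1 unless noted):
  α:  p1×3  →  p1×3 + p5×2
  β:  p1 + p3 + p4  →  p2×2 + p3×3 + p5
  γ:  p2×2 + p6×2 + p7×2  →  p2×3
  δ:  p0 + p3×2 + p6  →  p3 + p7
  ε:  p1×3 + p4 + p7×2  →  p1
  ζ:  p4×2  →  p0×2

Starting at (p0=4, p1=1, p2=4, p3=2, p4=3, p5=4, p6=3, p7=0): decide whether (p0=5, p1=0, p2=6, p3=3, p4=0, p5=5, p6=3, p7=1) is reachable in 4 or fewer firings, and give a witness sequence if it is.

NO — not reachable within 4 firings

depth 0: 1 marking
depth 1: 4 markings reached so far
depth 2: 7 markings reached so far
depth 3: 9 markings reached so far
depth 4: 11 markings reached so far
target is not among the 11 markings reachable within 4 steps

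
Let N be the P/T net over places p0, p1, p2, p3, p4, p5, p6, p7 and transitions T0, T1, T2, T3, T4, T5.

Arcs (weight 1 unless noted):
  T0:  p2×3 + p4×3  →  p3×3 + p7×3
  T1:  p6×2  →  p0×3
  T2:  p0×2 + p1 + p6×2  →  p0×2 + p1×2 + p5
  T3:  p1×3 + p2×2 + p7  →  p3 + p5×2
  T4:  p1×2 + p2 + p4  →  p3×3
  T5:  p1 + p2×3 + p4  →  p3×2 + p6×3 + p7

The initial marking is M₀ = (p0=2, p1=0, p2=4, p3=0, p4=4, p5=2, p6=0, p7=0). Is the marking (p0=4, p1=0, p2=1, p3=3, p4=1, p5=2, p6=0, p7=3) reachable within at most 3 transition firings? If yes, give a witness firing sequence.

depth 0: 1 marking
depth 1: 2 markings reached so far
depth 2: 2 markings reached so far
(frontier empty at depth 2; search complete)
target is not among the 2 markings reachable within 3 steps

NO — not reachable within 3 firings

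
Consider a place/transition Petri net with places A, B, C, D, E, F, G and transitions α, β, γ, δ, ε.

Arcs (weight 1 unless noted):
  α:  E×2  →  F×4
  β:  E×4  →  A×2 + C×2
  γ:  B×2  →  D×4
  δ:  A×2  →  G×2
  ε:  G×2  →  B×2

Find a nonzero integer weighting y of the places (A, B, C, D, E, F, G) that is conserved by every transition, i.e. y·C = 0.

y = (A:0, B:0, C:4, D:0, E:2, F:1, G:0)

Incidence matrix C (rows=places, cols=transitions):
        α    β    γ    δ    ε
    A   0    2    0   -2    0
    B   0    0   -2    0    2
    C   0    2    0    0    0
    D   0    0    4    0    0
    E  -2   -4    0    0    0
    F   4    0    0    0    0
    G   0    0    0    2   -2

Candidate y = [0, 0, 4, 0, 2, 1, 0]; check y·C column-wise:
  col α: 4·0 + 2·-2 + 1·4 = 0
  col β: 0·2 + 4·2 + 2·-4 + 1·0 = 0
  col γ: 0·-2 + 4·0 + 0·4 + 2·0 + 1·0 = 0
  col δ: 0·-2 + 4·0 + 2·0 + 1·0 + 0·2 = 0
  col ε: 0·2 + 4·0 + 2·0 + 1·0 + 0·-2 = 0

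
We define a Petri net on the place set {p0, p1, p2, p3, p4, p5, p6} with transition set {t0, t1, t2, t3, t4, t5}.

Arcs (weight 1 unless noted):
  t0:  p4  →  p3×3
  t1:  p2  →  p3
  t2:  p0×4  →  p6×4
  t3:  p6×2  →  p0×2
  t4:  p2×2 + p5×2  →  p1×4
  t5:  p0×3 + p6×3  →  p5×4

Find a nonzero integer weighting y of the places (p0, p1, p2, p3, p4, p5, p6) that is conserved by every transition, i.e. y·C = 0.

Incidence matrix C (rows=places, cols=transitions):
       t0   t1   t2   t3   t4   t5
   p0   0    0   -4    2    0   -3
   p1   0    0    0    0    4    0
   p2   0   -1    0    0   -2    0
   p3   3    1    0    0    0    0
   p4  -1    0    0    0    0    0
   p5   0    0    0    0   -2    4
   p6   0    0    4   -2    0   -3

Candidate y = [0, 1, 2, 2, 6, 0, 0]; check y·C column-wise:
  col t0: 1·0 + 2·0 + 2·3 + 6·-1 = 0
  col t1: 1·0 + 2·-1 + 2·1 + 6·0 = 0
  col t2: 0·-4 + 1·0 + 2·0 + 2·0 + 6·0 + 0·4 = 0
  col t3: 0·2 + 1·0 + 2·0 + 2·0 + 6·0 + 0·-2 = 0
  col t4: 1·4 + 2·-2 + 2·0 + 6·0 + 0·-2 = 0
  col t5: 0·-3 + 1·0 + 2·0 + 2·0 + 6·0 + 0·4 + 0·-3 = 0

y = (p0:0, p1:1, p2:2, p3:2, p4:6, p5:0, p6:0)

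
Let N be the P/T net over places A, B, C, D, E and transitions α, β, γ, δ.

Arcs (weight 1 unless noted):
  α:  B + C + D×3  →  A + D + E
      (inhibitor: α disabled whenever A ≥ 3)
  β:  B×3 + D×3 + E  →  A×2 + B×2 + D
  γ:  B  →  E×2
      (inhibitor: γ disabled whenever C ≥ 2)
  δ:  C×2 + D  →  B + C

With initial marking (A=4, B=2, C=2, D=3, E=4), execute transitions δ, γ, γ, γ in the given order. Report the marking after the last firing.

(A=4, B=0, C=1, D=2, E=10)

step 1: fire δ:  (A=4, B=2, C=2, D=3, E=4) → (A=4, B=3, C=1, D=2, E=4)
step 2: fire γ:  (A=4, B=3, C=1, D=2, E=4) → (A=4, B=2, C=1, D=2, E=6)
step 3: fire γ:  (A=4, B=2, C=1, D=2, E=6) → (A=4, B=1, C=1, D=2, E=8)
step 4: fire γ:  (A=4, B=1, C=1, D=2, E=8) → (A=4, B=0, C=1, D=2, E=10)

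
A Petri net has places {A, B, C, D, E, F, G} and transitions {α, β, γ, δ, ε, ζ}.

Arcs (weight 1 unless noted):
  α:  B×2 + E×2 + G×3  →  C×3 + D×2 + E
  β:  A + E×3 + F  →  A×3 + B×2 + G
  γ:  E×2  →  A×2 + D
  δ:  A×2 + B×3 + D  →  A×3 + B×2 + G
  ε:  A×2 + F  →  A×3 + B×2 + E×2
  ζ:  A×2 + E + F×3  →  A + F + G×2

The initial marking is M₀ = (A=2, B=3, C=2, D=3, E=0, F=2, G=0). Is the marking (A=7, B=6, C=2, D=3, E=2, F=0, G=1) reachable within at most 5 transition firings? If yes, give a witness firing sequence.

step 1: fire δ:  (A=2, B=3, C=2, D=3, E=0, F=2, G=0) → (A=3, B=2, C=2, D=2, E=0, F=2, G=1)
step 2: fire ε:  (A=3, B=2, C=2, D=2, E=0, F=2, G=1) → (A=4, B=4, C=2, D=2, E=2, F=1, G=1)
step 3: fire γ:  (A=4, B=4, C=2, D=2, E=2, F=1, G=1) → (A=6, B=4, C=2, D=3, E=0, F=1, G=1)
step 4: fire ε:  (A=6, B=4, C=2, D=3, E=0, F=1, G=1) → (A=7, B=6, C=2, D=3, E=2, F=0, G=1)

YES — reachable via ⟨δ, ε, γ, ε⟩ (4 firings)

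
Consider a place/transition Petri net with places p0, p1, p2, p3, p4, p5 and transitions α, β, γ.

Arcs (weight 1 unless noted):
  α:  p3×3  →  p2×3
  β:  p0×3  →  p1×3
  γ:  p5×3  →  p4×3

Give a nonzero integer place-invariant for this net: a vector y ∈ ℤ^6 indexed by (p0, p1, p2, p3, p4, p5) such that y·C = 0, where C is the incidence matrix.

y = (p0:1, p1:1, p2:0, p3:0, p4:0, p5:0)

Incidence matrix C (rows=places, cols=transitions):
        α    β    γ
   p0   0   -3    0
   p1   0    3    0
   p2   3    0    0
   p3  -3    0    0
   p4   0    0    3
   p5   0    0   -3

Candidate y = [1, 1, 0, 0, 0, 0]; check y·C column-wise:
  col α: 1·0 + 1·0 + 0·3 + 0·-3 = 0
  col β: 1·-3 + 1·3 = 0
  col γ: 1·0 + 1·0 + 0·3 + 0·-3 = 0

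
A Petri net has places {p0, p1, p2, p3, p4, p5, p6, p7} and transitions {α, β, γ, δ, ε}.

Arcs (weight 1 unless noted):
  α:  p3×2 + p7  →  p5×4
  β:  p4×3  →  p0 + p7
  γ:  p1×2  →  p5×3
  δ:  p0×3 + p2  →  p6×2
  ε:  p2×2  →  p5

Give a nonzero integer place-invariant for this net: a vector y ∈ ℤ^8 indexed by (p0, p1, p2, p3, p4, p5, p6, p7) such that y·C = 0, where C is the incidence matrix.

y = (p0:3, p1:-27, p2:-9, p3:-36, p4:1, p5:-18, p6:0, p7:0)

Incidence matrix C (rows=places, cols=transitions):
        α    β    γ    δ    ε
   p0   0    1    0   -3    0
   p1   0    0   -2    0    0
   p2   0    0    0   -1   -2
   p3  -2    0    0    0    0
   p4   0   -3    0    0    0
   p5   4    0    3    0    1
   p6   0    0    0    2    0
   p7  -1    1    0    0    0

Candidate y = [3, -27, -9, -36, 1, -18, 0, 0]; check y·C column-wise:
  col α: 3·0 + -27·0 + -9·0 + -36·-2 + 1·0 + -18·4 + 0·-1 = 0
  col β: 3·1 + -27·0 + -9·0 + -36·0 + 1·-3 + -18·0 + 0·1 = 0
  col γ: 3·0 + -27·-2 + -9·0 + -36·0 + 1·0 + -18·3 = 0
  col δ: 3·-3 + -27·0 + -9·-1 + -36·0 + 1·0 + -18·0 + 0·2 = 0
  col ε: 3·0 + -27·0 + -9·-2 + -36·0 + 1·0 + -18·1 = 0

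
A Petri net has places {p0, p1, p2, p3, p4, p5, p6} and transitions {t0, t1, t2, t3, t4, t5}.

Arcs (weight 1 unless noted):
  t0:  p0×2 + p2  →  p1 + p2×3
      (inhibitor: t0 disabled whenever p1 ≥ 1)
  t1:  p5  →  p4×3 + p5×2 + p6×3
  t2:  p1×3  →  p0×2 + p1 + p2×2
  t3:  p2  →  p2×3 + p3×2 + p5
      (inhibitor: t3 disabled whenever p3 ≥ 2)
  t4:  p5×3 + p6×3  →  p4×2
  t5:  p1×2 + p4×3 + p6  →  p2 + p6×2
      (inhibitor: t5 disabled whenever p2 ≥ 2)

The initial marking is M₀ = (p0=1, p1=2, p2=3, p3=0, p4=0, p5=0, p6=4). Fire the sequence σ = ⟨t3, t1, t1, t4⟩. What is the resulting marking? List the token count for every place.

step 1: fire t3:  (p0=1, p1=2, p2=3, p3=0, p4=0, p5=0, p6=4) → (p0=1, p1=2, p2=5, p3=2, p4=0, p5=1, p6=4)
step 2: fire t1:  (p0=1, p1=2, p2=5, p3=2, p4=0, p5=1, p6=4) → (p0=1, p1=2, p2=5, p3=2, p4=3, p5=2, p6=7)
step 3: fire t1:  (p0=1, p1=2, p2=5, p3=2, p4=3, p5=2, p6=7) → (p0=1, p1=2, p2=5, p3=2, p4=6, p5=3, p6=10)
step 4: fire t4:  (p0=1, p1=2, p2=5, p3=2, p4=6, p5=3, p6=10) → (p0=1, p1=2, p2=5, p3=2, p4=8, p5=0, p6=7)

(p0=1, p1=2, p2=5, p3=2, p4=8, p5=0, p6=7)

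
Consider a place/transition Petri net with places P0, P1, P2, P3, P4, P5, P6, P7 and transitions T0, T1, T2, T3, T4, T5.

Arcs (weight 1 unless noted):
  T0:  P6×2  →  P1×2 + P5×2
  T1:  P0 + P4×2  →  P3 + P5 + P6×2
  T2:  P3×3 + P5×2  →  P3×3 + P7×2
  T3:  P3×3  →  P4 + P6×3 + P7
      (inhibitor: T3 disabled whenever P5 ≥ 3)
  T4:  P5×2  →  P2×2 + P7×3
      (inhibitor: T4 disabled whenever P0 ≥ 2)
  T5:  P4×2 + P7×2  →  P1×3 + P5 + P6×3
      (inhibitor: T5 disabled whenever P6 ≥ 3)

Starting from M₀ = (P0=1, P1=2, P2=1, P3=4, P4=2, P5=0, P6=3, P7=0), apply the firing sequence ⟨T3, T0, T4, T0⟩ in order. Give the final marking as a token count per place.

step 1: fire T3:  (P0=1, P1=2, P2=1, P3=4, P4=2, P5=0, P6=3, P7=0) → (P0=1, P1=2, P2=1, P3=1, P4=3, P5=0, P6=6, P7=1)
step 2: fire T0:  (P0=1, P1=2, P2=1, P3=1, P4=3, P5=0, P6=6, P7=1) → (P0=1, P1=4, P2=1, P3=1, P4=3, P5=2, P6=4, P7=1)
step 3: fire T4:  (P0=1, P1=4, P2=1, P3=1, P4=3, P5=2, P6=4, P7=1) → (P0=1, P1=4, P2=3, P3=1, P4=3, P5=0, P6=4, P7=4)
step 4: fire T0:  (P0=1, P1=4, P2=3, P3=1, P4=3, P5=0, P6=4, P7=4) → (P0=1, P1=6, P2=3, P3=1, P4=3, P5=2, P6=2, P7=4)

(P0=1, P1=6, P2=3, P3=1, P4=3, P5=2, P6=2, P7=4)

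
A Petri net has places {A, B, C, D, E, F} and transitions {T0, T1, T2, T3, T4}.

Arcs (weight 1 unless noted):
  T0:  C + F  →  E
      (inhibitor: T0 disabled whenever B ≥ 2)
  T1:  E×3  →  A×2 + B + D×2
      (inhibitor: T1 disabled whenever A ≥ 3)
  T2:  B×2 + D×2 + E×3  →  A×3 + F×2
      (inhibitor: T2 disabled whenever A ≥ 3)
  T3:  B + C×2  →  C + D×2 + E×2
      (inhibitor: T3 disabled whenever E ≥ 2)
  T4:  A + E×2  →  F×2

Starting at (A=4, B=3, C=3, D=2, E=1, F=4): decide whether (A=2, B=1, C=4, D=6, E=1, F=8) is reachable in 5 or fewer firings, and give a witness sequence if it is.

NO — not reachable within 5 firings

depth 0: 1 marking
depth 1: 2 markings reached so far
depth 2: 3 markings reached so far
depth 3: 4 markings reached so far
depth 4: 6 markings reached so far
depth 5: 7 markings reached so far
target is not among the 7 markings reachable within 5 steps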